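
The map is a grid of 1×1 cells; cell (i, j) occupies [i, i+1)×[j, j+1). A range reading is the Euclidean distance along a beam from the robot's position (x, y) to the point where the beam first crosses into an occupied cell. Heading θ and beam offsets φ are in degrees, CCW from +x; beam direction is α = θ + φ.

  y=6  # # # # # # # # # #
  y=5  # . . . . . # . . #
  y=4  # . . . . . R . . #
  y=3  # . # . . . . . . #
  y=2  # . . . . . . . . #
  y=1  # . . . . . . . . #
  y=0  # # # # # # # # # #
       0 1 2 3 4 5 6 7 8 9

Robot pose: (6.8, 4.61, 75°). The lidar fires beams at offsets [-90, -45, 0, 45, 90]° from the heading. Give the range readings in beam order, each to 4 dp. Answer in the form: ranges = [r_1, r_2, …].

beam 1: φ=-90°, α=345°
  direction (0.9659, -0.2588); cell (6,4); t to first gridline: x 0.2071, y 2.3569 (then +1.0353 / +3.8637)
    (7,4) via x @ 0.2071
    (8,4) via x @ 1.2423
    (9,4) via x @ 2.2776  # hit
  → r_1 = 2.2776
beam 2: φ=-45°, α=30°
  direction (0.8660, 0.5000); cell (6,4); t to first gridline: x 0.2309, y 0.7800 (then +1.1547 / +2.0000)
    (7,4) via x @ 0.2309
    (7,5) via y @ 0.7800
    (8,5) via x @ 1.3856
    (9,5) via x @ 2.5403  # hit
  → r_2 = 2.5403
beam 3: φ=0°, α=75°
  direction (0.2588, 0.9659); cell (6,4); t to first gridline: x 0.7727, y 0.4038 (then +3.8637 / +1.0353)
    (6,5) via y @ 0.4038  # hit
  → r_3 = 0.4038
beam 4: φ=45°, α=120°
  direction (-0.5000, 0.8660); cell (6,4); t to first gridline: x 1.6000, y 0.4503 (then +2.0000 / +1.1547)
    (6,5) via y @ 0.4503  # hit
  → r_4 = 0.4503
beam 5: φ=90°, α=165°
  direction (-0.9659, 0.2588); cell (6,4); t to first gridline: x 0.8282, y 1.5068 (then +1.0353 / +3.8637)
    (5,4) via x @ 0.8282
    (5,5) via y @ 1.5068
    (4,5) via x @ 1.8635
    (3,5) via x @ 2.8988
    (2,5) via x @ 3.9340
    (1,5) via x @ 4.9693
    (1,6) via y @ 5.3705  # hit
  → r_5 = 5.3705

ranges = [2.2776, 2.5403, 0.4038, 0.4503, 5.3705]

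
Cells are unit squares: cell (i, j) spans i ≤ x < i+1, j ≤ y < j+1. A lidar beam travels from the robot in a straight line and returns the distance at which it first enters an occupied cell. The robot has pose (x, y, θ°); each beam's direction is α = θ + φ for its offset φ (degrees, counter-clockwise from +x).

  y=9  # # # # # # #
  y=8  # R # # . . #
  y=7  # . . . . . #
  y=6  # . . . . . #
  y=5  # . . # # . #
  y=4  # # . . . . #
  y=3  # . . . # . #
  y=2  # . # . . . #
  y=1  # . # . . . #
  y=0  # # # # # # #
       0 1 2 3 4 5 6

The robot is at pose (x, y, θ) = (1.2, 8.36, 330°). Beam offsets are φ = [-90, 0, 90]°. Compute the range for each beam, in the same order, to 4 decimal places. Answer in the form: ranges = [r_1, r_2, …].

ranges = [0.4000, 5.5426, 0.7390]

beam 1: φ=-90°, α=240°
  d=(-0.5000,-0.8660)  start (1,8)  tX=0.4000 tY=0.4157  stride 1/|dx|=2.0000 1/|dy|=1.1547
    cross x-line → (0,8), t=0.4000 (wall)
  → r_1 = 0.4000
beam 2: φ=0°, α=330°
  d=(0.8660,-0.5000)  start (1,8)  tX=0.9238 tY=0.7200  stride 1/|dx|=1.1547 1/|dy|=2.0000
    cross y-line → (1,7), t=0.7200
    cross x-line → (2,7), t=0.9238
    cross x-line → (3,7), t=2.0785
    cross y-line → (3,6), t=2.7200
    cross x-line → (4,6), t=3.2332
    cross x-line → (5,6), t=4.3879
    cross y-line → (5,5), t=4.7200
    cross x-line → (6,5), t=5.5426 (wall)
  → r_2 = 5.5426
beam 3: φ=90°, α=60°
  d=(0.5000,0.8660)  start (1,8)  tX=1.6000 tY=0.7390  stride 1/|dx|=2.0000 1/|dy|=1.1547
    cross y-line → (1,9), t=0.7390 (wall)
  → r_3 = 0.7390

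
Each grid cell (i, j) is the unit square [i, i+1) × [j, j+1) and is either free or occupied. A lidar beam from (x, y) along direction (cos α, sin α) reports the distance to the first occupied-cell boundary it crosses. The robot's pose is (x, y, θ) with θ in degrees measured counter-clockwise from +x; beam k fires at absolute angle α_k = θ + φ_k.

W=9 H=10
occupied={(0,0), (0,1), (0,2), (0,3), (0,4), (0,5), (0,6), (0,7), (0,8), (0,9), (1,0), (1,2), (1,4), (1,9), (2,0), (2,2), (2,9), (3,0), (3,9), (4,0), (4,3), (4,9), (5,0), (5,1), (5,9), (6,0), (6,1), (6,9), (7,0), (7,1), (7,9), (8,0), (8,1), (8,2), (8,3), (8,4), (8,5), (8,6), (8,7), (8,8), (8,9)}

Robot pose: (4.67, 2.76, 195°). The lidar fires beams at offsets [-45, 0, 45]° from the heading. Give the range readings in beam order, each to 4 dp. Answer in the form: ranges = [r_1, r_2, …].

ranges = [0.4800, 1.7289, 2.0323]

beam 1: φ=-45°, α=150°
  cosα=-0.8660 sinα=0.5000 | (4,2) | tMaxX 0.7736 tMaxY 0.4800 | tΔX 1.1547 tΔY 2.0000
    t=0.4800 [y] (4,3) — stop
  → r_1 = 0.4800
beam 2: φ=0°, α=195°
  cosα=-0.9659 sinα=-0.2588 | (4,2) | tMaxX 0.6936 tMaxY 2.9364 | tΔX 1.0353 tΔY 3.8637
    t=0.6936 [x] (3,2)
    t=1.7289 [x] (2,2) — stop
  → r_2 = 1.7289
beam 3: φ=45°, α=240°
  cosα=-0.5000 sinα=-0.8660 | (4,2) | tMaxX 1.3400 tMaxY 0.8776 | tΔX 2.0000 tΔY 1.1547
    t=0.8776 [y] (4,1)
    t=1.3400 [x] (3,1)
    t=2.0323 [y] (3,0) — stop
  → r_3 = 2.0323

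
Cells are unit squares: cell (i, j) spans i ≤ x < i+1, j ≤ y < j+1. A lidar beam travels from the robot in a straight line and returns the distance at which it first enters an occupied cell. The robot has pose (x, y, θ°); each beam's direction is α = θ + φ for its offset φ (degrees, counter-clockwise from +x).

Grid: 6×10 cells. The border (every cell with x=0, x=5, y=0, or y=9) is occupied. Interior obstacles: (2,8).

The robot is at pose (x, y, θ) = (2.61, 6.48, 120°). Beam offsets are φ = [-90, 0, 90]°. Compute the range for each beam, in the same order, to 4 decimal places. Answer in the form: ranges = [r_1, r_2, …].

ranges = [2.7597, 2.9098, 1.8591]

beam 1: φ=-90°, α=30°
  cosα=0.8660 sinα=0.5000 | (2,6) | tMaxX 0.4503 tMaxY 1.0400 | tΔX 1.1547 tΔY 2.0000
    t=0.4503 [x] (3,6)
    t=1.0400 [y] (3,7)
    t=1.6050 [x] (4,7)
    t=2.7597 [x] (5,7) — stop
  → r_1 = 2.7597
beam 2: φ=0°, α=120°
  cosα=-0.5000 sinα=0.8660 | (2,6) | tMaxX 1.2200 tMaxY 0.6004 | tΔX 2.0000 tΔY 1.1547
    t=0.6004 [y] (2,7)
    t=1.2200 [x] (1,7)
    t=1.7551 [y] (1,8)
    t=2.9098 [y] (1,9) — stop
  → r_2 = 2.9098
beam 3: φ=90°, α=210°
  cosα=-0.8660 sinα=-0.5000 | (2,6) | tMaxX 0.7044 tMaxY 0.9600 | tΔX 1.1547 tΔY 2.0000
    t=0.7044 [x] (1,6)
    t=0.9600 [y] (1,5)
    t=1.8591 [x] (0,5) — stop
  → r_3 = 1.8591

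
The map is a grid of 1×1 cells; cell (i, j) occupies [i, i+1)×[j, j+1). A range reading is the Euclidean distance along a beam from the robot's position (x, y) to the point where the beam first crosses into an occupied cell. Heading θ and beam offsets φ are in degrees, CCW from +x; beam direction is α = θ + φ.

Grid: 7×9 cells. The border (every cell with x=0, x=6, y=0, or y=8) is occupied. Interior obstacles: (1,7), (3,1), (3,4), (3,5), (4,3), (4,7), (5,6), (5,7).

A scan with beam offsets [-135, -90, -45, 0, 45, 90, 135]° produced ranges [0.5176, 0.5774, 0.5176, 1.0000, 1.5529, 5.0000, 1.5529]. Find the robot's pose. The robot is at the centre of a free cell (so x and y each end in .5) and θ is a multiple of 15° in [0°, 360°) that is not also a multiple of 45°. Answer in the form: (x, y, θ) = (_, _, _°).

Candidates: 27 free-cell centres × 16 headings = 432 poses. Raycast each; keep the one whose scan matches to 4 dp.
  (3.5, 7.5, 105°): beam 1 = 0.5774 ≠ 0.5176 ✗
  (2.5, 2.5, 150°): beam 1 = 1.9319 ≠ 0.5176 ✗
  (3.5, 2.5, 30°): beam 3 = 2.5882 ≠ 0.5176 ✗
  …
  (3.5, 7.5, 150°): r_1=0.5176, r_2=0.5774, r_3=0.5176, r_4=1.0000, r_5=1.5529, r_6=5.0000, r_7=1.5529 — all match ✓
Only this pose fits every beam.

(x, y, θ) = (3.5, 7.5, 150°)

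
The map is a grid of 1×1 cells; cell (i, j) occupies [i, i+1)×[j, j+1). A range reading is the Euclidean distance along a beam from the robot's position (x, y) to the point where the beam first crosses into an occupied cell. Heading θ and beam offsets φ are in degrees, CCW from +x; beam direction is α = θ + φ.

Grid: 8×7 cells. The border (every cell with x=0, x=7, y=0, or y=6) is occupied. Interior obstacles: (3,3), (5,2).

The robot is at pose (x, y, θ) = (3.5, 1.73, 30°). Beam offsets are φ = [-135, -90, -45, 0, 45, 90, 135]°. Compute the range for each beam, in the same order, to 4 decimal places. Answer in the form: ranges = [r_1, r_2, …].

beam 1: φ=-135°, α=255°
  dir = (cos 255°, sin 255°) = (-0.2588, -0.9659); from cell (3,1)
  next x-line at t=1.9319, next y-line at t=0.7558; Δt_x=3.8637, Δt_y=1.0353
    y: enter (3,0) at t=0.7558 ← occupied
  → r_1 = 0.7558
beam 2: φ=-90°, α=300°
  dir = (cos 300°, sin 300°) = (0.5000, -0.8660); from cell (3,1)
  next x-line at t=1.0000, next y-line at t=0.8429; Δt_x=2.0000, Δt_y=1.1547
    y: enter (3,0) at t=0.8429 ← occupied
  → r_2 = 0.8429
beam 3: φ=-45°, α=345°
  dir = (cos 345°, sin 345°) = (0.9659, -0.2588); from cell (3,1)
  next x-line at t=0.5176, next y-line at t=2.8205; Δt_x=1.0353, Δt_y=3.8637
    x: enter (4,1) at t=0.5176
    x: enter (5,1) at t=1.5529
    x: enter (6,1) at t=2.5882
    y: enter (6,0) at t=2.8205 ← occupied
  → r_3 = 2.8205
beam 4: φ=0°, α=30°
  dir = (cos 30°, sin 30°) = (0.8660, 0.5000); from cell (3,1)
  next x-line at t=0.5774, next y-line at t=0.5400; Δt_x=1.1547, Δt_y=2.0000
    y: enter (3,2) at t=0.5400
    x: enter (4,2) at t=0.5774
    x: enter (5,2) at t=1.7321 ← occupied
  → r_4 = 1.7321
beam 5: φ=45°, α=75°
  dir = (cos 75°, sin 75°) = (0.2588, 0.9659); from cell (3,1)
  next x-line at t=1.9319, next y-line at t=0.2795; Δt_x=3.8637, Δt_y=1.0353
    y: enter (3,2) at t=0.2795
    y: enter (3,3) at t=1.3148 ← occupied
  → r_5 = 1.3148
beam 6: φ=90°, α=120°
  dir = (cos 120°, sin 120°) = (-0.5000, 0.8660); from cell (3,1)
  next x-line at t=1.0000, next y-line at t=0.3118; Δt_x=2.0000, Δt_y=1.1547
    y: enter (3,2) at t=0.3118
    x: enter (2,2) at t=1.0000
    y: enter (2,3) at t=1.4665
    y: enter (2,4) at t=2.6212
    x: enter (1,4) at t=3.0000
    y: enter (1,5) at t=3.7759
    y: enter (1,6) at t=4.9306 ← occupied
  → r_6 = 4.9306
beam 7: φ=135°, α=165°
  dir = (cos 165°, sin 165°) = (-0.9659, 0.2588); from cell (3,1)
  next x-line at t=0.5176, next y-line at t=1.0432; Δt_x=1.0353, Δt_y=3.8637
    x: enter (2,1) at t=0.5176
    y: enter (2,2) at t=1.0432
    x: enter (1,2) at t=1.5529
    x: enter (0,2) at t=2.5882 ← occupied
  → r_7 = 2.5882

ranges = [0.7558, 0.8429, 2.8205, 1.7321, 1.3148, 4.9306, 2.5882]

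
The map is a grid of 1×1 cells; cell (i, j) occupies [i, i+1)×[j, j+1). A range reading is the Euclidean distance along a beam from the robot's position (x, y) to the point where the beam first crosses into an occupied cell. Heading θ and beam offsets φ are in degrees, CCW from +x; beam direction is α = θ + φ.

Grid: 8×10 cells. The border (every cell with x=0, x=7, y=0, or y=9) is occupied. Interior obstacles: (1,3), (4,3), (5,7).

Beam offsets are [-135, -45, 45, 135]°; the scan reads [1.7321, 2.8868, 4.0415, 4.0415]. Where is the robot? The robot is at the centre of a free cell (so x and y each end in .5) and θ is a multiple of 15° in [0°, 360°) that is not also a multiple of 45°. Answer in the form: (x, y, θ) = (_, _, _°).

(x, y, θ) = (3.5, 7.5, 195°)

The pose lattice has 45·16 = 720 candidates. Test each by forward raycasting.
  (5.5, 2.5, 285°): beam 1 = 1.0000 ≠ 1.7321 ✗
  (2.5, 3.5, 240°): beam 1 = 5.6940 ≠ 1.7321 ✗
  (1.5, 1.5, 150°): beam 1 = 5.6940 ≠ 1.7321 ✗
  (3.5, 1.5, 300°): beam 1 = 2.5882 ≠ 1.7321 ✗
  (1.5, 6.5, 195°): beam 1 = 2.8868 ≠ 1.7321 ✗
  …
  (3.5, 7.5, 195°): r_1=1.7321, r_2=2.8868, r_3=4.0415, r_4=4.0415 — all match ✓
Unique over the lattice → pose = (3.5, 7.5, 195°).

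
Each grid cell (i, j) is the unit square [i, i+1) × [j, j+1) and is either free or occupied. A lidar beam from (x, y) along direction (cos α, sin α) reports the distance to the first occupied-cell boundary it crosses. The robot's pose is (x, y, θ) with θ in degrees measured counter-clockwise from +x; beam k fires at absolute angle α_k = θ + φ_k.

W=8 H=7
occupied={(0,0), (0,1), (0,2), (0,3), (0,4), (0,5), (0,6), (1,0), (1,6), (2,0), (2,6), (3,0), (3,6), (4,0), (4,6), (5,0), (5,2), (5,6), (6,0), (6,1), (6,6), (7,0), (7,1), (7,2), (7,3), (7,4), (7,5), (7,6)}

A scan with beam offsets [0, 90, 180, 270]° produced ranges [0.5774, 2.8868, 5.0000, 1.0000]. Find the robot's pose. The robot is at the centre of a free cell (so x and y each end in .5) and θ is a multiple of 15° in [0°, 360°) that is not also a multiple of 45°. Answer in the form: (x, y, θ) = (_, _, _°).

The pose lattice has 28·16 = 448 candidates. Test each by forward raycasting.
  (3.5, 2.5, 150°): beam 1 = 2.8868 ≠ 0.5774 ✗
  (2.5, 1.5, 75°): beam 1 = 4.6587 ≠ 0.5774 ✗
  (1.5, 3.5, 285°): beam 1 = 2.5882 ≠ 0.5774 ✗
  (2.5, 2.5, 330°): beam 1 = 3.0000 ≠ 0.5774 ✗
  …
  (1.5, 3.5, 210°): r_1=0.5774, r_2=2.8868, r_3=5.0000, r_4=1.0000 — all match ✓
Only this pose fits every beam.

(x, y, θ) = (1.5, 3.5, 210°)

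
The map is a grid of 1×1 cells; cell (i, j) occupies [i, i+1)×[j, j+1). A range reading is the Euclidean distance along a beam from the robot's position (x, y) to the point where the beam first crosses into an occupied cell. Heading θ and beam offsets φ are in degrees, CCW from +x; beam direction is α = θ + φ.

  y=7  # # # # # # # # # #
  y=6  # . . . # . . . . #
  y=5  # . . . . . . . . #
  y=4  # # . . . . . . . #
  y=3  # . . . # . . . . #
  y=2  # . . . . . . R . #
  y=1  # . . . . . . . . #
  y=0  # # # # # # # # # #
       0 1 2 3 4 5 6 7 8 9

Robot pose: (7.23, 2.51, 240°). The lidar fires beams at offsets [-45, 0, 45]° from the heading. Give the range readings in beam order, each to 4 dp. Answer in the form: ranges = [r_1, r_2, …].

beam 1: φ=-45°, α=195°
  d=(-0.9659,-0.2588)  start (7,2)  tX=0.2381 tY=1.9705  stride 1/|dx|=1.0353 1/|dy|=3.8637
    cross x-line → (6,2), t=0.2381
    cross x-line → (5,2), t=1.2734
    cross y-line → (5,1), t=1.9705
    cross x-line → (4,1), t=2.3087
    cross x-line → (3,1), t=3.3439
    cross x-line → (2,1), t=4.3792
    cross x-line → (1,1), t=5.4145
    cross y-line → (1,0), t=5.8342 (wall)
  → r_1 = 5.8342
beam 2: φ=0°, α=240°
  d=(-0.5000,-0.8660)  start (7,2)  tX=0.4600 tY=0.5889  stride 1/|dx|=2.0000 1/|dy|=1.1547
    cross x-line → (6,2), t=0.4600
    cross y-line → (6,1), t=0.5889
    cross y-line → (6,0), t=1.7436 (wall)
  → r_2 = 1.7436
beam 3: φ=45°, α=285°
  d=(0.2588,-0.9659)  start (7,2)  tX=2.9751 tY=0.5280  stride 1/|dx|=3.8637 1/|dy|=1.0353
    cross y-line → (7,1), t=0.5280
    cross y-line → (7,0), t=1.5633 (wall)
  → r_3 = 1.5633

ranges = [5.8342, 1.7436, 1.5633]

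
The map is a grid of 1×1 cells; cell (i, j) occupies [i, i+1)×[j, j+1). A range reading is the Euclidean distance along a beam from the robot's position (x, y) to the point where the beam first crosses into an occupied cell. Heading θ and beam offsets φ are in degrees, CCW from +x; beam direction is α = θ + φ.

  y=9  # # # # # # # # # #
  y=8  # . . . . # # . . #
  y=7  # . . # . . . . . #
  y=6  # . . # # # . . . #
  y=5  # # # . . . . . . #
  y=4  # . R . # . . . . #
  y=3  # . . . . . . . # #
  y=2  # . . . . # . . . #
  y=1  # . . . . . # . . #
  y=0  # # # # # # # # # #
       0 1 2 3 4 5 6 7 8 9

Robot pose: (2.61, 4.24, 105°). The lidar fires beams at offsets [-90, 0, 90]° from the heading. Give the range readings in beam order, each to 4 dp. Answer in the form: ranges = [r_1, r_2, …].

beam 1: φ=-90°, α=15°
  cosα=0.9659 sinα=0.2588 | (2,4) | tMaxX 0.4038 tMaxY 2.9364 | tΔX 1.0353 tΔY 3.8637
    t=0.4038 [x] (3,4)
    t=1.4390 [x] (4,4) — stop
  → r_1 = 1.4390
beam 2: φ=0°, α=105°
  cosα=-0.2588 sinα=0.9659 | (2,4) | tMaxX 2.3569 tMaxY 0.7868 | tΔX 3.8637 tΔY 1.0353
    t=0.7868 [y] (2,5) — stop
  → r_2 = 0.7868
beam 3: φ=90°, α=195°
  cosα=-0.9659 sinα=-0.2588 | (2,4) | tMaxX 0.6315 tMaxY 0.9273 | tΔX 1.0353 tΔY 3.8637
    t=0.6315 [x] (1,4)
    t=0.9273 [y] (1,3)
    t=1.6668 [x] (0,3) — stop
  → r_3 = 1.6668

ranges = [1.4390, 0.7868, 1.6668]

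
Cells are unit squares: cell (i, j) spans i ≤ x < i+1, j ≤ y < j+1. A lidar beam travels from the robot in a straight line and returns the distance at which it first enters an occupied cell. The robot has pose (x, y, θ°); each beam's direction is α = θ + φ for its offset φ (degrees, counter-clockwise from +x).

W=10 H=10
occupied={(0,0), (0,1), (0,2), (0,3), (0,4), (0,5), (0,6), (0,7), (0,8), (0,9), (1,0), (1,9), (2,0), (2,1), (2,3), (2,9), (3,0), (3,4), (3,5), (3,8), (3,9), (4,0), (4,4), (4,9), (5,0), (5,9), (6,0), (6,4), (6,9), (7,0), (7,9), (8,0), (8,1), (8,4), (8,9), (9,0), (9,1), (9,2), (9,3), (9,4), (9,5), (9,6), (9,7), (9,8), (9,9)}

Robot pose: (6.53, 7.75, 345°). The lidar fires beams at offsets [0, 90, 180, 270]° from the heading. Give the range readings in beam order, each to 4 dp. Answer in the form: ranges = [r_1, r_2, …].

ranges = [2.5571, 1.2941, 2.6192, 6.9881]

beam 1: φ=0°, α=345°
  dir = (cos 345°, sin 345°) = (0.9659, -0.2588); from cell (6,7)
  next x-line at t=0.4866, next y-line at t=2.8978; Δt_x=1.0353, Δt_y=3.8637
    x: enter (7,7) at t=0.4866
    x: enter (8,7) at t=1.5219
    x: enter (9,7) at t=2.5571 ← occupied
  → r_1 = 2.5571
beam 2: φ=90°, α=75°
  dir = (cos 75°, sin 75°) = (0.2588, 0.9659); from cell (6,7)
  next x-line at t=1.8159, next y-line at t=0.2588; Δt_x=3.8637, Δt_y=1.0353
    y: enter (6,8) at t=0.2588
    y: enter (6,9) at t=1.2941 ← occupied
  → r_2 = 1.2941
beam 3: φ=180°, α=165°
  dir = (cos 165°, sin 165°) = (-0.9659, 0.2588); from cell (6,7)
  next x-line at t=0.5487, next y-line at t=0.9659; Δt_x=1.0353, Δt_y=3.8637
    x: enter (5,7) at t=0.5487
    y: enter (5,8) at t=0.9659
    x: enter (4,8) at t=1.5840
    x: enter (3,8) at t=2.6192 ← occupied
  → r_3 = 2.6192
beam 4: φ=270°, α=255°
  dir = (cos 255°, sin 255°) = (-0.2588, -0.9659); from cell (6,7)
  next x-line at t=2.0478, next y-line at t=0.7765; Δt_x=3.8637, Δt_y=1.0353
    y: enter (6,6) at t=0.7765
    y: enter (6,5) at t=1.8117
    x: enter (5,5) at t=2.0478
    y: enter (5,4) at t=2.8470
    y: enter (5,3) at t=3.8823
    y: enter (5,2) at t=4.9176
    x: enter (4,2) at t=5.9115
    y: enter (4,1) at t=5.9528
    y: enter (4,0) at t=6.9881 ← occupied
  → r_4 = 6.9881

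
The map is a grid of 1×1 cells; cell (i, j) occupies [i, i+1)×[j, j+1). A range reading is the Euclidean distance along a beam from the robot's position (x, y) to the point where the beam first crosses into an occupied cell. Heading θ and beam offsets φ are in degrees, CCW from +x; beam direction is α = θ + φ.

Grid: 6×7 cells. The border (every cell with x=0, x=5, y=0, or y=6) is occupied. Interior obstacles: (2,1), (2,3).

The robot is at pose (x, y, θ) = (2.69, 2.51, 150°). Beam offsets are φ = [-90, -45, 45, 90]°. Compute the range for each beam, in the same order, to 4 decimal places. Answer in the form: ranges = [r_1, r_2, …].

beam 1: φ=-90°, α=60°
  cosα=0.5000 sinα=0.8660 | (2,2) | tMaxX 0.6200 tMaxY 0.5658 | tΔX 2.0000 tΔY 1.1547
    t=0.5658 [y] (2,3) — stop
  → r_1 = 0.5658
beam 2: φ=-45°, α=105°
  cosα=-0.2588 sinα=0.9659 | (2,2) | tMaxX 2.6660 tMaxY 0.5073 | tΔX 3.8637 tΔY 1.0353
    t=0.5073 [y] (2,3) — stop
  → r_2 = 0.5073
beam 3: φ=45°, α=195°
  cosα=-0.9659 sinα=-0.2588 | (2,2) | tMaxX 0.7143 tMaxY 1.9705 | tΔX 1.0353 tΔY 3.8637
    t=0.7143 [x] (1,2)
    t=1.7496 [x] (0,2) — stop
  → r_3 = 1.7496
beam 4: φ=90°, α=240°
  cosα=-0.5000 sinα=-0.8660 | (2,2) | tMaxX 1.3800 tMaxY 0.5889 | tΔX 2.0000 tΔY 1.1547
    t=0.5889 [y] (2,1) — stop
  → r_4 = 0.5889

ranges = [0.5658, 0.5073, 1.7496, 0.5889]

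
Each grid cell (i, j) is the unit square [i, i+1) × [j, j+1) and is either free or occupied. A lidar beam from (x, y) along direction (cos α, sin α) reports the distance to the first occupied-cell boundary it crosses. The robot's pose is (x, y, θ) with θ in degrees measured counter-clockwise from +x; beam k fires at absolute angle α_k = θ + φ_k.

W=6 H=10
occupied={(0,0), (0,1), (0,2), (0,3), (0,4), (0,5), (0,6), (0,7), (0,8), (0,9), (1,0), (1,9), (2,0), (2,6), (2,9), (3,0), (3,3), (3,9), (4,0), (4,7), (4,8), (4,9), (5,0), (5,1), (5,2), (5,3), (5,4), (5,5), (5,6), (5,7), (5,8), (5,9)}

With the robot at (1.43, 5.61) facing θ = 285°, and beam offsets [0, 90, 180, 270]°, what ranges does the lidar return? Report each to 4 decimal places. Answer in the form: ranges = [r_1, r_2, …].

beam 1: φ=0°, α=285°
  direction (0.2588, -0.9659); cell (1,5); t to first gridline: x 2.2023, y 0.6315 (then +3.8637 / +1.0353)
    (1,4) via y @ 0.6315
    (1,3) via y @ 1.6668
    (2,3) via x @ 2.2023
    (2,2) via y @ 2.7021
    (2,1) via y @ 3.7373
    (2,0) via y @ 4.7726  # hit
  → r_1 = 4.7726
beam 2: φ=90°, α=15°
  direction (0.9659, 0.2588); cell (1,5); t to first gridline: x 0.5901, y 1.5068 (then +1.0353 / +3.8637)
    (2,5) via x @ 0.5901
    (2,6) via y @ 1.5068  # hit
  → r_2 = 1.5068
beam 3: φ=180°, α=105°
  direction (-0.2588, 0.9659); cell (1,5); t to first gridline: x 1.6614, y 0.4038 (then +3.8637 / +1.0353)
    (1,6) via y @ 0.4038
    (1,7) via y @ 1.4390
    (0,7) via x @ 1.6614  # hit
  → r_3 = 1.6614
beam 4: φ=270°, α=195°
  direction (-0.9659, -0.2588); cell (1,5); t to first gridline: x 0.4452, y 2.3569 (then +1.0353 / +3.8637)
    (0,5) via x @ 0.4452  # hit
  → r_4 = 0.4452

ranges = [4.7726, 1.5068, 1.6614, 0.4452]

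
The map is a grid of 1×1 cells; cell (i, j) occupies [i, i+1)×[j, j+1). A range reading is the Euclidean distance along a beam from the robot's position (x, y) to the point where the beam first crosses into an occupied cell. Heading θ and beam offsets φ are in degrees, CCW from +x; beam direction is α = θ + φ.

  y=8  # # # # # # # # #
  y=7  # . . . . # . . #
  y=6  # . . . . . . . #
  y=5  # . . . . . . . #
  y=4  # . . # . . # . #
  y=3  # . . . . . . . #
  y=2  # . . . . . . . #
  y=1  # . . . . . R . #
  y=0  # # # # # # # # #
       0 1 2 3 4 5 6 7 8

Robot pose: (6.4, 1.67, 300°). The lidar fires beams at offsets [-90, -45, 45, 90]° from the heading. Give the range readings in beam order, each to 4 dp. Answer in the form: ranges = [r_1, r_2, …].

ranges = [1.3400, 0.6936, 1.6564, 1.8475]

beam 1: φ=-90°, α=210°
  cosα=-0.8660 sinα=-0.5000 | (6,1) | tMaxX 0.4619 tMaxY 1.3400 | tΔX 1.1547 tΔY 2.0000
    t=0.4619 [x] (5,1)
    t=1.3400 [y] (5,0) — stop
  → r_1 = 1.3400
beam 2: φ=-45°, α=255°
  cosα=-0.2588 sinα=-0.9659 | (6,1) | tMaxX 1.5455 tMaxY 0.6936 | tΔX 3.8637 tΔY 1.0353
    t=0.6936 [y] (6,0) — stop
  → r_2 = 0.6936
beam 3: φ=45°, α=345°
  cosα=0.9659 sinα=-0.2588 | (6,1) | tMaxX 0.6212 tMaxY 2.5887 | tΔX 1.0353 tΔY 3.8637
    t=0.6212 [x] (7,1)
    t=1.6564 [x] (8,1) — stop
  → r_3 = 1.6564
beam 4: φ=90°, α=30°
  cosα=0.8660 sinα=0.5000 | (6,1) | tMaxX 0.6928 tMaxY 0.6600 | tΔX 1.1547 tΔY 2.0000
    t=0.6600 [y] (6,2)
    t=0.6928 [x] (7,2)
    t=1.8475 [x] (8,2) — stop
  → r_4 = 1.8475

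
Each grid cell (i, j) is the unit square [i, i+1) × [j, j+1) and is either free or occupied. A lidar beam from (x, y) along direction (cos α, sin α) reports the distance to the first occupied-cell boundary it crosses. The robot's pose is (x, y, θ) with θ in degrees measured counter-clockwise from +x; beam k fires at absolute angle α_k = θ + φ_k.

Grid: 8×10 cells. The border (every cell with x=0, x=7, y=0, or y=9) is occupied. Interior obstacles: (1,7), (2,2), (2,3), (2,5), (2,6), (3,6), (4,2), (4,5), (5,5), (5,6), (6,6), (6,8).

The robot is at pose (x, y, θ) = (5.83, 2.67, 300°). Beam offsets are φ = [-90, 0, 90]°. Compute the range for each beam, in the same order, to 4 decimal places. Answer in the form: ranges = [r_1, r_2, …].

ranges = [0.9584, 1.9283, 1.3510]

beam 1: φ=-90°, α=210°
  d=(-0.8660,-0.5000)  start (5,2)  tX=0.9584 tY=1.3400  stride 1/|dx|=1.1547 1/|dy|=2.0000
    cross x-line → (4,2), t=0.9584 (wall)
  → r_1 = 0.9584
beam 2: φ=0°, α=300°
  d=(0.5000,-0.8660)  start (5,2)  tX=0.3400 tY=0.7736  stride 1/|dx|=2.0000 1/|dy|=1.1547
    cross x-line → (6,2), t=0.3400
    cross y-line → (6,1), t=0.7736
    cross y-line → (6,0), t=1.9283 (wall)
  → r_2 = 1.9283
beam 3: φ=90°, α=30°
  d=(0.8660,0.5000)  start (5,2)  tX=0.1963 tY=0.6600  stride 1/|dx|=1.1547 1/|dy|=2.0000
    cross x-line → (6,2), t=0.1963
    cross y-line → (6,3), t=0.6600
    cross x-line → (7,3), t=1.3510 (wall)
  → r_3 = 1.3510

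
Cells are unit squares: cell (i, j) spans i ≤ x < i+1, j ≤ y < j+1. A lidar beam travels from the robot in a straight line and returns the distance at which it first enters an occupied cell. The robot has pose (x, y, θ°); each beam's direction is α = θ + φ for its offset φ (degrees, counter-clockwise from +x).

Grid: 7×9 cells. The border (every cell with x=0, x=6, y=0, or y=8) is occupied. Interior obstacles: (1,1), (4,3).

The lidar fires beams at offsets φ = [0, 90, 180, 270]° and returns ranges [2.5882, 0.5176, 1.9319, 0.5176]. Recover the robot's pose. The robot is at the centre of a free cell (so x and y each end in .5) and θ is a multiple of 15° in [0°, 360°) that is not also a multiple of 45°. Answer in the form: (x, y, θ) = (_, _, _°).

The pose lattice has 33·16 = 528 candidates. Test each by forward raycasting.
  (2.5, 6.5, 15°): beam 1 = 3.6235 ≠ 2.5882 ✗
  (4.5, 6.5, 60°): beam 1 = 1.7321 ≠ 2.5882 ✗
  (2.5, 2.5, 75°): beam 1 = 5.6940 ≠ 2.5882 ✗
  (4.5, 6.5, 330°): beam 1 = 1.7321 ≠ 2.5882 ✗
  …
  (5.5, 3.5, 255°): r_1=2.5882, r_2=0.5176, r_3=1.9319, r_4=0.5176 — all match ✓
No second candidate reproduces the full scan.

(x, y, θ) = (5.5, 3.5, 255°)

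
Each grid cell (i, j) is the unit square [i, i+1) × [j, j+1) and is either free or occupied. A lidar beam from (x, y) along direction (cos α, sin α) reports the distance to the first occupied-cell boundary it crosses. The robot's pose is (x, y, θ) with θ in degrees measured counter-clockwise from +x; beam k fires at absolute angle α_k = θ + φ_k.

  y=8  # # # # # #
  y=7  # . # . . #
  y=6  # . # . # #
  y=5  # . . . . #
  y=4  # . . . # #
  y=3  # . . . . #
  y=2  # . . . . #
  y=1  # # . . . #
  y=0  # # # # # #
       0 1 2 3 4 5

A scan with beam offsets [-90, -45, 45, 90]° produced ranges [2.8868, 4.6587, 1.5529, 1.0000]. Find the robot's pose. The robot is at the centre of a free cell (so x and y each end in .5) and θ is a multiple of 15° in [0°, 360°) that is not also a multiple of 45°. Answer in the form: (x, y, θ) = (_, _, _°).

The pose lattice has 23·16 = 368 candidates. Test each by forward raycasting.
  (3.5, 4.5, 105°): beam 1 = 0.5176 ≠ 2.8868 ✗
  (2.5, 2.5, 210°): beam 1 = 3.0000 ≠ 2.8868 ✗
  (1.5, 2.5, 105°): beam 1 = 3.6235 ≠ 2.8868 ✗
  (1.5, 7.5, 210°): beam 1 = 0.5774 ≠ 2.8868 ✗
  (1.5, 3.5, 15°): beam 1 = 1.5529 ≠ 2.8868 ✗
  …
  (3.5, 5.5, 300°): r_1=2.8868, r_2=4.6587, r_3=1.5529, r_4=1.0000 — all match ✓
Unique over the lattice → pose = (3.5, 5.5, 300°).

(x, y, θ) = (3.5, 5.5, 300°)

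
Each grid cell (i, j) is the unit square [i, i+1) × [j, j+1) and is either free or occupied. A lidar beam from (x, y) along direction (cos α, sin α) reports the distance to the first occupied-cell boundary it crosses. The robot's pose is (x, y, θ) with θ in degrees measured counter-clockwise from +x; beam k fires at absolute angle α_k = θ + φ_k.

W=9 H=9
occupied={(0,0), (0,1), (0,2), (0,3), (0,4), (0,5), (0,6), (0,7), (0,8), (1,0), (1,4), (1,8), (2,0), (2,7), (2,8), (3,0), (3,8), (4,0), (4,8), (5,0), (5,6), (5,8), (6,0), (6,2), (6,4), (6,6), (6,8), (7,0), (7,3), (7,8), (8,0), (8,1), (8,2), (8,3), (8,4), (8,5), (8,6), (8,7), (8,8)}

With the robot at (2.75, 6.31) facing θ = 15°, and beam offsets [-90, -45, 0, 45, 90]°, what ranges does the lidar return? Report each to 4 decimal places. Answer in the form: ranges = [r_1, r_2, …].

ranges = [5.4973, 3.7528, 2.3294, 1.9514, 0.7143]

beam 1: φ=-90°, α=285°
  d=(0.2588,-0.9659)  start (2,6)  tX=0.9659 tY=0.3209  stride 1/|dx|=3.8637 1/|dy|=1.0353
    cross y-line → (2,5), t=0.3209
    cross x-line → (3,5), t=0.9659
    cross y-line → (3,4), t=1.3562
    cross y-line → (3,3), t=2.3915
    cross y-line → (3,2), t=3.4268
    cross y-line → (3,1), t=4.4620
    cross x-line → (4,1), t=4.8296
    cross y-line → (4,0), t=5.4973 (wall)
  → r_1 = 5.4973
beam 2: φ=-45°, α=330°
  d=(0.8660,-0.5000)  start (2,6)  tX=0.2887 tY=0.6200  stride 1/|dx|=1.1547 1/|dy|=2.0000
    cross x-line → (3,6), t=0.2887
    cross y-line → (3,5), t=0.6200
    cross x-line → (4,5), t=1.4434
    cross x-line → (5,5), t=2.5981
    cross y-line → (5,4), t=2.6200
    cross x-line → (6,4), t=3.7528 (wall)
  → r_2 = 3.7528
beam 3: φ=0°, α=15°
  d=(0.9659,0.2588)  start (2,6)  tX=0.2588 tY=2.6660  stride 1/|dx|=1.0353 1/|dy|=3.8637
    cross x-line → (3,6), t=0.2588
    cross x-line → (4,6), t=1.2941
    cross x-line → (5,6), t=2.3294 (wall)
  → r_3 = 2.3294
beam 4: φ=45°, α=60°
  d=(0.5000,0.8660)  start (2,6)  tX=0.5000 tY=0.7967  stride 1/|dx|=2.0000 1/|dy|=1.1547
    cross x-line → (3,6), t=0.5000
    cross y-line → (3,7), t=0.7967
    cross y-line → (3,8), t=1.9514 (wall)
  → r_4 = 1.9514
beam 5: φ=90°, α=105°
  d=(-0.2588,0.9659)  start (2,6)  tX=2.8978 tY=0.7143  stride 1/|dx|=3.8637 1/|dy|=1.0353
    cross y-line → (2,7), t=0.7143 (wall)
  → r_5 = 0.7143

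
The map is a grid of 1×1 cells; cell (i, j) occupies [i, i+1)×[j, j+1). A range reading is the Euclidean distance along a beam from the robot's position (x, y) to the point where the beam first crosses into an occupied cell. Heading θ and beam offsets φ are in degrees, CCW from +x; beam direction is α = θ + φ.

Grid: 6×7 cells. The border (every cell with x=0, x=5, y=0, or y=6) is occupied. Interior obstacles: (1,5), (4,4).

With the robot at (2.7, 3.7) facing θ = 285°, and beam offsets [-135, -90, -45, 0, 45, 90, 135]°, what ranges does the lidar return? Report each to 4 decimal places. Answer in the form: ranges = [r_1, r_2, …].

beam 1: φ=-135°, α=150°
  direction (-0.8660, 0.5000); cell (2,3); t to first gridline: x 0.8083, y 0.6000 (then +1.1547 / +2.0000)
    (2,4) via y @ 0.6000
    (1,4) via x @ 0.8083
    (0,4) via x @ 1.9630  # hit
  → r_1 = 1.9630
beam 2: φ=-90°, α=195°
  direction (-0.9659, -0.2588); cell (2,3); t to first gridline: x 0.7247, y 2.7046 (then +1.0353 / +3.8637)
    (1,3) via x @ 0.7247
    (0,3) via x @ 1.7600  # hit
  → r_2 = 1.7600
beam 3: φ=-45°, α=240°
  direction (-0.5000, -0.8660); cell (2,3); t to first gridline: x 1.4000, y 0.8083 (then +2.0000 / +1.1547)
    (2,2) via y @ 0.8083
    (1,2) via x @ 1.4000
    (1,1) via y @ 1.9630
    (1,0) via y @ 3.1177  # hit
  → r_3 = 3.1177
beam 4: φ=0°, α=285°
  direction (0.2588, -0.9659); cell (2,3); t to first gridline: x 1.1591, y 0.7247 (then +3.8637 / +1.0353)
    (2,2) via y @ 0.7247
    (3,2) via x @ 1.1591
    (3,1) via y @ 1.7600
    (3,0) via y @ 2.7952  # hit
  → r_4 = 2.7952
beam 5: φ=45°, α=330°
  direction (0.8660, -0.5000); cell (2,3); t to first gridline: x 0.3464, y 1.4000 (then +1.1547 / +2.0000)
    (3,3) via x @ 0.3464
    (3,2) via y @ 1.4000
    (4,2) via x @ 1.5011
    (5,2) via x @ 2.6558  # hit
  → r_5 = 2.6558
beam 6: φ=90°, α=15°
  direction (0.9659, 0.2588); cell (2,3); t to first gridline: x 0.3106, y 1.1591 (then +1.0353 / +3.8637)
    (3,3) via x @ 0.3106
    (3,4) via y @ 1.1591
    (4,4) via x @ 1.3459  # hit
  → r_6 = 1.3459
beam 7: φ=135°, α=60°
  direction (0.5000, 0.8660); cell (2,3); t to first gridline: x 0.6000, y 0.3464 (then +2.0000 / +1.1547)
    (2,4) via y @ 0.3464
    (3,4) via x @ 0.6000
    (3,5) via y @ 1.5011
    (4,5) via x @ 2.6000
    (4,6) via y @ 2.6558  # hit
  → r_7 = 2.6558

ranges = [1.9630, 1.7600, 3.1177, 2.7952, 2.6558, 1.3459, 2.6558]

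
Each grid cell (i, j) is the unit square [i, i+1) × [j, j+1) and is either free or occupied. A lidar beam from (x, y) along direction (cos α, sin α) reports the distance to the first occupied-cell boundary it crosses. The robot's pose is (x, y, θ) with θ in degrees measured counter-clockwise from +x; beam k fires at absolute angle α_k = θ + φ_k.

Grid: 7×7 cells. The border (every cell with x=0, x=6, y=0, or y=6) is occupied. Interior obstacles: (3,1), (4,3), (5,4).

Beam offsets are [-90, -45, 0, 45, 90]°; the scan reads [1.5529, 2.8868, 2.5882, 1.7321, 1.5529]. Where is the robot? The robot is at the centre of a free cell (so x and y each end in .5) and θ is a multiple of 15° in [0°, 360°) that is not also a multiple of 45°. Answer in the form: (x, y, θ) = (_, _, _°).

Enumerate (i+0.5, j+0.5, θ) over the 22 free cells and 16 admissible headings. For each, cast all 5 beams and compare to the given ranges.
  (2.5, 3.5, 195°): beam 1 = 2.5882 ≠ 1.5529 ✗
  (5.5, 5.5, 75°): beam 1 = 0.5176 ≠ 1.5529 ✗
  (1.5, 2.5, 345°): beam 2 = 1.7321 ≠ 2.8868 ✗
  …
  (2.5, 3.5, 105°): r_1=1.5529, r_2=2.8868, r_3=2.5882, r_4=1.7321, r_5=1.5529 — all match ✓
Unique over the lattice → pose = (2.5, 3.5, 105°).

(x, y, θ) = (2.5, 3.5, 105°)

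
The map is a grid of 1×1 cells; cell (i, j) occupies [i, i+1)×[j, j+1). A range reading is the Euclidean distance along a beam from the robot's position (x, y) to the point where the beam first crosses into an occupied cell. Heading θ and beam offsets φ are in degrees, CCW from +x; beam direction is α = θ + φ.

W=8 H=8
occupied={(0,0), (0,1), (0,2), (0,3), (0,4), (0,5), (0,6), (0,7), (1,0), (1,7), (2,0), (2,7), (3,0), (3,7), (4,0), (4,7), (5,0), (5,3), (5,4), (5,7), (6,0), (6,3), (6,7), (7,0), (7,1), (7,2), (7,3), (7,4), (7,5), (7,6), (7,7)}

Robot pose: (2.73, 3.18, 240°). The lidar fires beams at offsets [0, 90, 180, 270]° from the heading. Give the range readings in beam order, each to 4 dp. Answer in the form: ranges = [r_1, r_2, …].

beam 1: φ=0°, α=240°
  d=(-0.5000,-0.8660)  start (2,3)  tX=1.4600 tY=0.2078  stride 1/|dx|=2.0000 1/|dy|=1.1547
    cross y-line → (2,2), t=0.2078
    cross y-line → (2,1), t=1.3625
    cross x-line → (1,1), t=1.4600
    cross y-line → (1,0), t=2.5172 (wall)
  → r_1 = 2.5172
beam 2: φ=90°, α=330°
  d=(0.8660,-0.5000)  start (2,3)  tX=0.3118 tY=0.3600  stride 1/|dx|=1.1547 1/|dy|=2.0000
    cross x-line → (3,3), t=0.3118
    cross y-line → (3,2), t=0.3600
    cross x-line → (4,2), t=1.4665
    cross y-line → (4,1), t=2.3600
    cross x-line → (5,1), t=2.6212
    cross x-line → (6,1), t=3.7759
    cross y-line → (6,0), t=4.3600 (wall)
  → r_2 = 4.3600
beam 3: φ=180°, α=60°
  d=(0.5000,0.8660)  start (2,3)  tX=0.5400 tY=0.9469  stride 1/|dx|=2.0000 1/|dy|=1.1547
    cross x-line → (3,3), t=0.5400
    cross y-line → (3,4), t=0.9469
    cross y-line → (3,5), t=2.1016
    cross x-line → (4,5), t=2.5400
    cross y-line → (4,6), t=3.2563
    cross y-line → (4,7), t=4.4110 (wall)
  → r_3 = 4.4110
beam 4: φ=270°, α=150°
  d=(-0.8660,0.5000)  start (2,3)  tX=0.8429 tY=1.6400  stride 1/|dx|=1.1547 1/|dy|=2.0000
    cross x-line → (1,3), t=0.8429
    cross y-line → (1,4), t=1.6400
    cross x-line → (0,4), t=1.9976 (wall)
  → r_4 = 1.9976

ranges = [2.5172, 4.3600, 4.4110, 1.9976]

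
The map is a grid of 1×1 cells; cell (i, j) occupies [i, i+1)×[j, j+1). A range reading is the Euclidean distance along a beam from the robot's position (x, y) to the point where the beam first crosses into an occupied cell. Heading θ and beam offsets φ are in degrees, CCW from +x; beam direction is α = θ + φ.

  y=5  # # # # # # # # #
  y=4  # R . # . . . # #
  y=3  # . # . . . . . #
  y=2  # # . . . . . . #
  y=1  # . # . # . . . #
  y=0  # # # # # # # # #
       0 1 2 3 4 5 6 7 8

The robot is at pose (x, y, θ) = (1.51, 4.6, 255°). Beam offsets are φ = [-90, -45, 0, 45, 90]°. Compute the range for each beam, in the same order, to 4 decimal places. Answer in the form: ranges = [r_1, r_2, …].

beam 1: φ=-90°, α=165°
  d=(-0.9659,0.2588)  start (1,4)  tX=0.5280 tY=1.5455  stride 1/|dx|=1.0353 1/|dy|=3.8637
    cross x-line → (0,4), t=0.5280 (wall)
  → r_1 = 0.5280
beam 2: φ=-45°, α=210°
  d=(-0.8660,-0.5000)  start (1,4)  tX=0.5889 tY=1.2000  stride 1/|dx|=1.1547 1/|dy|=2.0000
    cross x-line → (0,4), t=0.5889 (wall)
  → r_2 = 0.5889
beam 3: φ=0°, α=255°
  d=(-0.2588,-0.9659)  start (1,4)  tX=1.9705 tY=0.6212  stride 1/|dx|=3.8637 1/|dy|=1.0353
    cross y-line → (1,3), t=0.6212
    cross y-line → (1,2), t=1.6564 (wall)
  → r_3 = 1.6564
beam 4: φ=45°, α=300°
  d=(0.5000,-0.8660)  start (1,4)  tX=0.9800 tY=0.6928  stride 1/|dx|=2.0000 1/|dy|=1.1547
    cross y-line → (1,3), t=0.6928
    cross x-line → (2,3), t=0.9800 (wall)
  → r_4 = 0.9800
beam 5: φ=90°, α=345°
  d=(0.9659,-0.2588)  start (1,4)  tX=0.5073 tY=2.3182  stride 1/|dx|=1.0353 1/|dy|=3.8637
    cross x-line → (2,4), t=0.5073
    cross x-line → (3,4), t=1.5426 (wall)
  → r_5 = 1.5426

ranges = [0.5280, 0.5889, 1.6564, 0.9800, 1.5426]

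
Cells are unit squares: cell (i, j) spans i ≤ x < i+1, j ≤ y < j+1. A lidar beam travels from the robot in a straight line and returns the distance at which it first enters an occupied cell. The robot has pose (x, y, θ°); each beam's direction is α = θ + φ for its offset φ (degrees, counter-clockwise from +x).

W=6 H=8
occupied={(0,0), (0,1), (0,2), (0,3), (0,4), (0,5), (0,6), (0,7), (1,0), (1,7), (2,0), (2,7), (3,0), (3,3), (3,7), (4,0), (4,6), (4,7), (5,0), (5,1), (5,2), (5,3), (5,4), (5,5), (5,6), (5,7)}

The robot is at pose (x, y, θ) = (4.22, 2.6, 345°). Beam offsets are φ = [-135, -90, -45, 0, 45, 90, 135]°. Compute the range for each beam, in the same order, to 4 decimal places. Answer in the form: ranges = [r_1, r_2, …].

ranges = [3.2000, 1.6564, 1.5600, 0.8075, 0.9007, 3.0137, 0.4619]

beam 1: φ=-135°, α=210°
  d=(-0.8660,-0.5000)  start (4,2)  tX=0.2540 tY=1.2000  stride 1/|dx|=1.1547 1/|dy|=2.0000
    cross x-line → (3,2), t=0.2540
    cross y-line → (3,1), t=1.2000
    cross x-line → (2,1), t=1.4087
    cross x-line → (1,1), t=2.5634
    cross y-line → (1,0), t=3.2000 (wall)
  → r_1 = 3.2000
beam 2: φ=-90°, α=255°
  d=(-0.2588,-0.9659)  start (4,2)  tX=0.8500 tY=0.6212  stride 1/|dx|=3.8637 1/|dy|=1.0353
    cross y-line → (4,1), t=0.6212
    cross x-line → (3,1), t=0.8500
    cross y-line → (3,0), t=1.6564 (wall)
  → r_2 = 1.6564
beam 3: φ=-45°, α=300°
  d=(0.5000,-0.8660)  start (4,2)  tX=1.5600 tY=0.6928  stride 1/|dx|=2.0000 1/|dy|=1.1547
    cross y-line → (4,1), t=0.6928
    cross x-line → (5,1), t=1.5600 (wall)
  → r_3 = 1.5600
beam 4: φ=0°, α=345°
  d=(0.9659,-0.2588)  start (4,2)  tX=0.8075 tY=2.3182  stride 1/|dx|=1.0353 1/|dy|=3.8637
    cross x-line → (5,2), t=0.8075 (wall)
  → r_4 = 0.8075
beam 5: φ=45°, α=30°
  d=(0.8660,0.5000)  start (4,2)  tX=0.9007 tY=0.8000  stride 1/|dx|=1.1547 1/|dy|=2.0000
    cross y-line → (4,3), t=0.8000
    cross x-line → (5,3), t=0.9007 (wall)
  → r_5 = 0.9007
beam 6: φ=90°, α=75°
  d=(0.2588,0.9659)  start (4,2)  tX=3.0137 tY=0.4141  stride 1/|dx|=3.8637 1/|dy|=1.0353
    cross y-line → (4,3), t=0.4141
    cross y-line → (4,4), t=1.4494
    cross y-line → (4,5), t=2.4847
    cross x-line → (5,5), t=3.0137 (wall)
  → r_6 = 3.0137
beam 7: φ=135°, α=120°
  d=(-0.5000,0.8660)  start (4,2)  tX=0.4400 tY=0.4619  stride 1/|dx|=2.0000 1/|dy|=1.1547
    cross x-line → (3,2), t=0.4400
    cross y-line → (3,3), t=0.4619 (wall)
  → r_7 = 0.4619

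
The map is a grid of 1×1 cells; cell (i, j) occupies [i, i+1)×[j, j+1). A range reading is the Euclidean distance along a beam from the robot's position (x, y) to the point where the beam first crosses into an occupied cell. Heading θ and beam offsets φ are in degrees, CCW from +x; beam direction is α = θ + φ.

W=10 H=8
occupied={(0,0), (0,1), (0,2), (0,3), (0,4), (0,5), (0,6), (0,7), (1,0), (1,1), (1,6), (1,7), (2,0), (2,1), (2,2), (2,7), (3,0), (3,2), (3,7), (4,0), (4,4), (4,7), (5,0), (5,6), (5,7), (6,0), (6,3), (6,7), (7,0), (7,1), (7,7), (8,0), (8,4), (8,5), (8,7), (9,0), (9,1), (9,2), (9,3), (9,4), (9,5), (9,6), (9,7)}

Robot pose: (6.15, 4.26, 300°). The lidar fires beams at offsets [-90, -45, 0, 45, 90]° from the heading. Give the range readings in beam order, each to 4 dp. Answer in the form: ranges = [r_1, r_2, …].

ranges = [2.5200, 0.2692, 0.3002, 2.9505, 2.1362]

beam 1: φ=-90°, α=210°
  cosα=-0.8660 sinα=-0.5000 | (6,4) | tMaxX 0.1732 tMaxY 0.5200 | tΔX 1.1547 tΔY 2.0000
    t=0.1732 [x] (5,4)
    t=0.5200 [y] (5,3)
    t=1.3279 [x] (4,3)
    t=2.4826 [x] (3,3)
    t=2.5200 [y] (3,2) — stop
  → r_1 = 2.5200
beam 2: φ=-45°, α=255°
  cosα=-0.2588 sinα=-0.9659 | (6,4) | tMaxX 0.5796 tMaxY 0.2692 | tΔX 3.8637 tΔY 1.0353
    t=0.2692 [y] (6,3) — stop
  → r_2 = 0.2692
beam 3: φ=0°, α=300°
  cosα=0.5000 sinα=-0.8660 | (6,4) | tMaxX 1.7000 tMaxY 0.3002 | tΔX 2.0000 tΔY 1.1547
    t=0.3002 [y] (6,3) — stop
  → r_3 = 0.3002
beam 4: φ=45°, α=345°
  cosα=0.9659 sinα=-0.2588 | (6,4) | tMaxX 0.8800 tMaxY 1.0046 | tΔX 1.0353 tΔY 3.8637
    t=0.8800 [x] (7,4)
    t=1.0046 [y] (7,3)
    t=1.9153 [x] (8,3)
    t=2.9505 [x] (9,3) — stop
  → r_4 = 2.9505
beam 5: φ=90°, α=30°
  cosα=0.8660 sinα=0.5000 | (6,4) | tMaxX 0.9815 tMaxY 1.4800 | tΔX 1.1547 tΔY 2.0000
    t=0.9815 [x] (7,4)
    t=1.4800 [y] (7,5)
    t=2.1362 [x] (8,5) — stop
  → r_5 = 2.1362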